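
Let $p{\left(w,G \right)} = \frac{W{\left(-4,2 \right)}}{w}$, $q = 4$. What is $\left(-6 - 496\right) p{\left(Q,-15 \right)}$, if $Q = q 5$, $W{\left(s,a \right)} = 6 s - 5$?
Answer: $\frac{7279}{10} \approx 727.9$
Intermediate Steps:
$W{\left(s,a \right)} = -5 + 6 s$
$Q = 20$ ($Q = 4 \cdot 5 = 20$)
$p{\left(w,G \right)} = - \frac{29}{w}$ ($p{\left(w,G \right)} = \frac{-5 + 6 \left(-4\right)}{w} = \frac{-5 - 24}{w} = - \frac{29}{w}$)
$\left(-6 - 496\right) p{\left(Q,-15 \right)} = \left(-6 - 496\right) \left(- \frac{29}{20}\right) = - 502 \left(\left(-29\right) \frac{1}{20}\right) = \left(-502\right) \left(- \frac{29}{20}\right) = \frac{7279}{10}$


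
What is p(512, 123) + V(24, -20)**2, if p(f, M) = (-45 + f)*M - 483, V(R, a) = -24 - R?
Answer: 59262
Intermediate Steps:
p(f, M) = -483 + M*(-45 + f) (p(f, M) = M*(-45 + f) - 483 = -483 + M*(-45 + f))
p(512, 123) + V(24, -20)**2 = (-483 - 45*123 + 123*512) + (-24 - 1*24)**2 = (-483 - 5535 + 62976) + (-24 - 24)**2 = 56958 + (-48)**2 = 56958 + 2304 = 59262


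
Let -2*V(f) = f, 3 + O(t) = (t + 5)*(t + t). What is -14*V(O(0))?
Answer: -21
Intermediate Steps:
O(t) = -3 + 2*t*(5 + t) (O(t) = -3 + (t + 5)*(t + t) = -3 + (5 + t)*(2*t) = -3 + 2*t*(5 + t))
V(f) = -f/2
-14*V(O(0)) = -(-7)*(-3 + 2*0² + 10*0) = -(-7)*(-3 + 2*0 + 0) = -(-7)*(-3 + 0 + 0) = -(-7)*(-3) = -14*3/2 = -21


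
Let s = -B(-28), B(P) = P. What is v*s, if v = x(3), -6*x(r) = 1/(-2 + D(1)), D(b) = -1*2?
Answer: 7/6 ≈ 1.1667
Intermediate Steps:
D(b) = -2
x(r) = 1/24 (x(r) = -1/(6*(-2 - 2)) = -1/6/(-4) = -1/6*(-1/4) = 1/24)
s = 28 (s = -1*(-28) = 28)
v = 1/24 ≈ 0.041667
v*s = (1/24)*28 = 7/6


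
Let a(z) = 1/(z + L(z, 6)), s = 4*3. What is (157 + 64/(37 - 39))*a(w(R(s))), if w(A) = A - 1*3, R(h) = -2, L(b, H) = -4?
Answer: -125/9 ≈ -13.889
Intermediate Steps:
s = 12
w(A) = -3 + A (w(A) = A - 3 = -3 + A)
a(z) = 1/(-4 + z) (a(z) = 1/(z - 4) = 1/(-4 + z))
(157 + 64/(37 - 39))*a(w(R(s))) = (157 + 64/(37 - 39))/(-4 + (-3 - 2)) = (157 + 64/(-2))/(-4 - 5) = (157 + 64*(-½))/(-9) = (157 - 32)*(-⅑) = 125*(-⅑) = -125/9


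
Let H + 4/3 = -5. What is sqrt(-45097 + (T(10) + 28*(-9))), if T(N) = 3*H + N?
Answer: I*sqrt(45358) ≈ 212.97*I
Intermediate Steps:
H = -19/3 (H = -4/3 - 5 = -19/3 ≈ -6.3333)
T(N) = -19 + N (T(N) = 3*(-19/3) + N = -19 + N)
sqrt(-45097 + (T(10) + 28*(-9))) = sqrt(-45097 + ((-19 + 10) + 28*(-9))) = sqrt(-45097 + (-9 - 252)) = sqrt(-45097 - 261) = sqrt(-45358) = I*sqrt(45358)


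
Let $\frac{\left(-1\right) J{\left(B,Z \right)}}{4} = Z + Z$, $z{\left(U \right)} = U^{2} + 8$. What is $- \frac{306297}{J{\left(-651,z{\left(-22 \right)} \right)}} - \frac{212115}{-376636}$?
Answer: $\frac{9683113461}{123536608} \approx 78.383$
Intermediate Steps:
$z{\left(U \right)} = 8 + U^{2}$
$J{\left(B,Z \right)} = - 8 Z$ ($J{\left(B,Z \right)} = - 4 \left(Z + Z\right) = - 4 \cdot 2 Z = - 8 Z$)
$- \frac{306297}{J{\left(-651,z{\left(-22 \right)} \right)}} - \frac{212115}{-376636} = - \frac{306297}{\left(-8\right) \left(8 + \left(-22\right)^{2}\right)} - \frac{212115}{-376636} = - \frac{306297}{\left(-8\right) \left(8 + 484\right)} - - \frac{212115}{376636} = - \frac{306297}{\left(-8\right) 492} + \frac{212115}{376636} = - \frac{306297}{-3936} + \frac{212115}{376636} = \left(-306297\right) \left(- \frac{1}{3936}\right) + \frac{212115}{376636} = \frac{102099}{1312} + \frac{212115}{376636} = \frac{9683113461}{123536608}$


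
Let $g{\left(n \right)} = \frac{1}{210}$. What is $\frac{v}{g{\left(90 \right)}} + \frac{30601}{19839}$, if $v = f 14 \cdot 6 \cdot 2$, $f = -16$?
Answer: $- \frac{11198688119}{19839} \approx -5.6448 \cdot 10^{5}$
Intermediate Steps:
$g{\left(n \right)} = \frac{1}{210}$
$v = -2688$ ($v = \left(-16\right) 14 \cdot 6 \cdot 2 = \left(-224\right) 12 = -2688$)
$\frac{v}{g{\left(90 \right)}} + \frac{30601}{19839} = - 2688 \frac{1}{\frac{1}{210}} + \frac{30601}{19839} = \left(-2688\right) 210 + 30601 \cdot \frac{1}{19839} = -564480 + \frac{30601}{19839} = - \frac{11198688119}{19839}$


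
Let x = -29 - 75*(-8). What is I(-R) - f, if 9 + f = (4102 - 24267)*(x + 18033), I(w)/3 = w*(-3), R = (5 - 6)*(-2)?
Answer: 375149687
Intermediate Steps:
x = 571 (x = -29 + 600 = 571)
R = 2 (R = -1*(-2) = 2)
I(w) = -9*w (I(w) = 3*(w*(-3)) = 3*(-3*w) = -9*w)
f = -375149669 (f = -9 + (4102 - 24267)*(571 + 18033) = -9 - 20165*18604 = -9 - 375149660 = -375149669)
I(-R) - f = -(-9)*2 - 1*(-375149669) = -9*(-2) + 375149669 = 18 + 375149669 = 375149687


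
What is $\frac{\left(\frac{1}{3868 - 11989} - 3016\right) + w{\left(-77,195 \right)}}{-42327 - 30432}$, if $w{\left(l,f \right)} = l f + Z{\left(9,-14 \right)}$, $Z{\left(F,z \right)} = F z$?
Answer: $\frac{147452998}{590875839} \approx 0.24955$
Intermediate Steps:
$w{\left(l,f \right)} = -126 + f l$ ($w{\left(l,f \right)} = l f + 9 \left(-14\right) = f l - 126 = -126 + f l$)
$\frac{\left(\frac{1}{3868 - 11989} - 3016\right) + w{\left(-77,195 \right)}}{-42327 - 30432} = \frac{\left(\frac{1}{3868 - 11989} - 3016\right) + \left(-126 + 195 \left(-77\right)\right)}{-42327 - 30432} = \frac{\left(\frac{1}{-8121} - 3016\right) - 15141}{-72759} = \left(\left(- \frac{1}{8121} - 3016\right) - 15141\right) \left(- \frac{1}{72759}\right) = \left(- \frac{24492937}{8121} - 15141\right) \left(- \frac{1}{72759}\right) = \left(- \frac{147452998}{8121}\right) \left(- \frac{1}{72759}\right) = \frac{147452998}{590875839}$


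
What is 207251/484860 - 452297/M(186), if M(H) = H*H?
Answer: -4419388913/349462845 ≈ -12.646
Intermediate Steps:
M(H) = H²
207251/484860 - 452297/M(186) = 207251/484860 - 452297/(186²) = 207251*(1/484860) - 452297/34596 = 207251/484860 - 452297*1/34596 = 207251/484860 - 452297/34596 = -4419388913/349462845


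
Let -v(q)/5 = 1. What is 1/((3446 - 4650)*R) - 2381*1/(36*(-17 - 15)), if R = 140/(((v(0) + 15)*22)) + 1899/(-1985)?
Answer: 2509377697/1212591744 ≈ 2.0694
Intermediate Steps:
v(q) = -5 (v(q) = -5*1 = -5)
R = -6994/21835 (R = 140/(((-5 + 15)*22)) + 1899/(-1985) = 140/((10*22)) + 1899*(-1/1985) = 140/220 - 1899/1985 = 140*(1/220) - 1899/1985 = 7/11 - 1899/1985 = -6994/21835 ≈ -0.32031)
1/((3446 - 4650)*R) - 2381*1/(36*(-17 - 15)) = 1/((3446 - 4650)*(-6994/21835)) - 2381*1/(36*(-17 - 15)) = -21835/6994/(-1204) - 2381/((-32*36)) = -1/1204*(-21835/6994) - 2381/(-1152) = 21835/8420776 - 2381*(-1/1152) = 21835/8420776 + 2381/1152 = 2509377697/1212591744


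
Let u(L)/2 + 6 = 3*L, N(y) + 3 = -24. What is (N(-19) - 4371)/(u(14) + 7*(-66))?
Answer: 733/65 ≈ 11.277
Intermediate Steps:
N(y) = -27 (N(y) = -3 - 24 = -27)
u(L) = -12 + 6*L (u(L) = -12 + 2*(3*L) = -12 + 6*L)
(N(-19) - 4371)/(u(14) + 7*(-66)) = (-27 - 4371)/((-12 + 6*14) + 7*(-66)) = -4398/((-12 + 84) - 462) = -4398/(72 - 462) = -4398/(-390) = -4398*(-1/390) = 733/65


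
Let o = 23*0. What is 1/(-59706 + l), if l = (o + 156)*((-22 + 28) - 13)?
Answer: -1/60798 ≈ -1.6448e-5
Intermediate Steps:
o = 0
l = -1092 (l = (0 + 156)*((-22 + 28) - 13) = 156*(6 - 13) = 156*(-7) = -1092)
1/(-59706 + l) = 1/(-59706 - 1092) = 1/(-60798) = -1/60798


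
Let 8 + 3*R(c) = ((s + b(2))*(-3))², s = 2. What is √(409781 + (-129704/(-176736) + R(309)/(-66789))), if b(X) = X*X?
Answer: √24781640039918389481763/245917098 ≈ 640.14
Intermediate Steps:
b(X) = X²
R(c) = 316/3 (R(c) = -8/3 + ((2 + 2²)*(-3))²/3 = -8/3 + ((2 + 4)*(-3))²/3 = -8/3 + (6*(-3))²/3 = -8/3 + (⅓)*(-18)² = -8/3 + (⅓)*324 = -8/3 + 108 = 316/3)
√(409781 + (-129704/(-176736) + R(309)/(-66789))) = √(409781 + (-129704/(-176736) + (316/3)/(-66789))) = √(409781 + (-129704*(-1/176736) + (316/3)*(-1/66789))) = √(409781 + (16213/22092 - 316/200367)) = √(409781 + 1080523033/1475502588) = √(604634006536261/1475502588) = √24781640039918389481763/245917098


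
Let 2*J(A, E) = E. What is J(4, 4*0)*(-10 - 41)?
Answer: 0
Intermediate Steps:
J(A, E) = E/2
J(4, 4*0)*(-10 - 41) = ((4*0)/2)*(-10 - 41) = ((½)*0)*(-51) = 0*(-51) = 0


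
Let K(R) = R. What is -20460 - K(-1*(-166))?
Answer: -20626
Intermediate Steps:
-20460 - K(-1*(-166)) = -20460 - (-1)*(-166) = -20460 - 1*166 = -20460 - 166 = -20626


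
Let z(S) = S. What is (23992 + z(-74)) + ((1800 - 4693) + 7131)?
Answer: 28156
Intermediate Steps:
(23992 + z(-74)) + ((1800 - 4693) + 7131) = (23992 - 74) + ((1800 - 4693) + 7131) = 23918 + (-2893 + 7131) = 23918 + 4238 = 28156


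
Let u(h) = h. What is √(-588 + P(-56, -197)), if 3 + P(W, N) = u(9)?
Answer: I*√582 ≈ 24.125*I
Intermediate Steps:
P(W, N) = 6 (P(W, N) = -3 + 9 = 6)
√(-588 + P(-56, -197)) = √(-588 + 6) = √(-582) = I*√582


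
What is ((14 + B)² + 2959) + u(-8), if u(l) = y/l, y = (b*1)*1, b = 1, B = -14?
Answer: 23671/8 ≈ 2958.9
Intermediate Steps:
y = 1 (y = (1*1)*1 = 1*1 = 1)
u(l) = 1/l
((14 + B)² + 2959) + u(-8) = ((14 - 14)² + 2959) + 1/(-8) = (0² + 2959) - ⅛ = (0 + 2959) - ⅛ = 2959 - ⅛ = 23671/8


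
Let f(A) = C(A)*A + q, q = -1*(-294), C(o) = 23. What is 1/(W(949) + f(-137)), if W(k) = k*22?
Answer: 1/18021 ≈ 5.5491e-5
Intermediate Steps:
W(k) = 22*k
q = 294
f(A) = 294 + 23*A (f(A) = 23*A + 294 = 294 + 23*A)
1/(W(949) + f(-137)) = 1/(22*949 + (294 + 23*(-137))) = 1/(20878 + (294 - 3151)) = 1/(20878 - 2857) = 1/18021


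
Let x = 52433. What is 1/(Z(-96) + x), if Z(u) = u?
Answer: 1/52337 ≈ 1.9107e-5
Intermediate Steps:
1/(Z(-96) + x) = 1/(-96 + 52433) = 1/52337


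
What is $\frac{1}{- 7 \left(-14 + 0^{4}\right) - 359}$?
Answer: $- \frac{1}{261} \approx -0.0038314$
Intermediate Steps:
$\frac{1}{- 7 \left(-14 + 0^{4}\right) - 359} = \frac{1}{- 7 \left(-14 + 0\right) - 359} = \frac{1}{\left(-7\right) \left(-14\right) - 359} = \frac{1}{98 - 359} = \frac{1}{-261} = - \frac{1}{261}$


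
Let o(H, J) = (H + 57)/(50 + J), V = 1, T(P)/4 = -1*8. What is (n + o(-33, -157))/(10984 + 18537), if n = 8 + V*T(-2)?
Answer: -2592/3158747 ≈ -0.00082058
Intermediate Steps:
T(P) = -32 (T(P) = 4*(-1*8) = 4*(-8) = -32)
n = -24 (n = 8 + 1*(-32) = 8 - 32 = -24)
o(H, J) = (57 + H)/(50 + J)
(n + o(-33, -157))/(10984 + 18537) = (-24 + (57 - 33)/(50 - 157))/(10984 + 18537) = (-24 + 24/(-107))/29521 = (-24 - 1/107*24)*(1/29521) = (-24 - 24/107)*(1/29521) = -2592/107*1/29521 = -2592/3158747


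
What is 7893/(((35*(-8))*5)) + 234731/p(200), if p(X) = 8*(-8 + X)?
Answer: 39562469/268800 ≈ 147.18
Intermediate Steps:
p(X) = -64 + 8*X
7893/(((35*(-8))*5)) + 234731/p(200) = 7893/(((35*(-8))*5)) + 234731/(-64 + 8*200) = 7893/((-280*5)) + 234731/(-64 + 1600) = 7893/(-1400) + 234731/1536 = 7893*(-1/1400) + 234731*(1/1536) = -7893/1400 + 234731/1536 = 39562469/268800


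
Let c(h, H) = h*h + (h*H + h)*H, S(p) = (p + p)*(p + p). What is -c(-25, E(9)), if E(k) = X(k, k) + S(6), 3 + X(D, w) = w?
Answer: 565625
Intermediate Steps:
X(D, w) = -3 + w
S(p) = 4*p² (S(p) = (2*p)*(2*p) = 4*p²)
E(k) = 141 + k (E(k) = (-3 + k) + 4*6² = (-3 + k) + 4*36 = (-3 + k) + 144 = 141 + k)
c(h, H) = h² + H*(h + H*h) (c(h, H) = h² + (H*h + h)*H = h² + (h + H*h)*H = h² + H*(h + H*h))
-c(-25, E(9)) = -(-25)*((141 + 9) - 25 + (141 + 9)²) = -(-25)*(150 - 25 + 150²) = -(-25)*(150 - 25 + 22500) = -(-25)*22625 = -1*(-565625) = 565625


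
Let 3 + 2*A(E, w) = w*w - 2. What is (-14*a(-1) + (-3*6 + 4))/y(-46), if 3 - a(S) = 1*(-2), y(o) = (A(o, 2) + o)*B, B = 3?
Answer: 56/93 ≈ 0.60215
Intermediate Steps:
A(E, w) = -5/2 + w²/2 (A(E, w) = -3/2 + (w*w - 2)/2 = -3/2 + (w² - 2)/2 = -3/2 + (-2 + w²)/2 = -3/2 + (-1 + w²/2) = -5/2 + w²/2)
y(o) = -3/2 + 3*o (y(o) = ((-5/2 + (½)*2²) + o)*3 = ((-5/2 + (½)*4) + o)*3 = ((-5/2 + 2) + o)*3 = (-½ + o)*3 = -3/2 + 3*o)
a(S) = 5 (a(S) = 3 - (-2) = 3 - 1*(-2) = 3 + 2 = 5)
(-14*a(-1) + (-3*6 + 4))/y(-46) = (-14*5 + (-3*6 + 4))/(-3/2 + 3*(-46)) = (-70 + (-18 + 4))/(-3/2 - 138) = (-70 - 14)/(-279/2) = -84*(-2/279) = 56/93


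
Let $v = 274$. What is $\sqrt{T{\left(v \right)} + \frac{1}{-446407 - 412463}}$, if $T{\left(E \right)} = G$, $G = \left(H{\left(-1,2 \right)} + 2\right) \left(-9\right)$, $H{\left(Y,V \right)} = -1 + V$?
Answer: $\frac{37 i \sqrt{1616488770}}{286290} \approx 5.1962 i$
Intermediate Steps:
$G = -27$ ($G = \left(\left(-1 + 2\right) + 2\right) \left(-9\right) = \left(1 + 2\right) \left(-9\right) = 3 \left(-9\right) = -27$)
$T{\left(E \right)} = -27$
$\sqrt{T{\left(v \right)} + \frac{1}{-446407 - 412463}} = \sqrt{-27 + \frac{1}{-446407 - 412463}} = \sqrt{-27 + \frac{1}{-858870}} = \sqrt{-27 - \frac{1}{858870}} = \sqrt{- \frac{23189491}{858870}} = \frac{37 i \sqrt{1616488770}}{286290}$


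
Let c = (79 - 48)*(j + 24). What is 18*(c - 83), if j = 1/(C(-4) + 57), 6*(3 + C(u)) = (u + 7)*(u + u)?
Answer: 297729/25 ≈ 11909.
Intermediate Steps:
C(u) = -3 + u*(7 + u)/3 (C(u) = -3 + ((u + 7)*(u + u))/6 = -3 + ((7 + u)*(2*u))/6 = -3 + (2*u*(7 + u))/6 = -3 + u*(7 + u)/3)
j = 1/50 (j = 1/((-3 + (⅓)*(-4)² + (7/3)*(-4)) + 57) = 1/((-3 + (⅓)*16 - 28/3) + 57) = 1/((-3 + 16/3 - 28/3) + 57) = 1/(-7 + 57) = 1/50 ≈ 0.020000)
c = 37231/50 (c = (79 - 48)*(1/50 + 24) = 31*(1201/50) = 37231/50 ≈ 744.62)
18*(c - 83) = 18*(37231/50 - 83) = 18*(33081/50) = 297729/25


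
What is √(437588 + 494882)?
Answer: 7*√19030 ≈ 965.64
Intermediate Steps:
√(437588 + 494882) = √932470 = 7*√19030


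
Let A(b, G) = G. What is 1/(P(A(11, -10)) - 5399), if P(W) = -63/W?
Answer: -10/53927 ≈ -0.00018544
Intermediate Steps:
1/(P(A(11, -10)) - 5399) = 1/(-63/(-10) - 5399) = 1/(-63*(-1/10) - 5399) = 1/(63/10 - 5399) = 1/(-53927/10) = -10/53927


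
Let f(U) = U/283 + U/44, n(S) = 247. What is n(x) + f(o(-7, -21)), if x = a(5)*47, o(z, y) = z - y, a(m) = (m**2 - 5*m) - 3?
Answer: 1540111/6226 ≈ 247.37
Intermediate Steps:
a(m) = -3 + m**2 - 5*m
x = -141 (x = (-3 + 5**2 - 5*5)*47 = (-3 + 25 - 25)*47 = -3*47 = -141)
f(U) = 327*U/12452 (f(U) = U*(1/283) + U*(1/44) = U/283 + U/44 = 327*U/12452)
n(x) + f(o(-7, -21)) = 247 + 327*(-7 - 1*(-21))/12452 = 247 + 327*(-7 + 21)/12452 = 247 + (327/12452)*14 = 247 + 2289/6226 = 1540111/6226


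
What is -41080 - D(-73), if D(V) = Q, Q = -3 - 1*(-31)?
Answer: -41108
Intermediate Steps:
Q = 28 (Q = -3 + 31 = 28)
D(V) = 28
-41080 - D(-73) = -41080 - 1*28 = -41080 - 28 = -41108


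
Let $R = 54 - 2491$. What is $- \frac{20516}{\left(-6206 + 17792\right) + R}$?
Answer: $- \frac{20516}{9149} \approx -2.2424$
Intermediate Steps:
$R = -2437$ ($R = 54 - 2491 = -2437$)
$- \frac{20516}{\left(-6206 + 17792\right) + R} = - \frac{20516}{\left(-6206 + 17792\right) - 2437} = - \frac{20516}{11586 - 2437} = - \frac{20516}{9149}$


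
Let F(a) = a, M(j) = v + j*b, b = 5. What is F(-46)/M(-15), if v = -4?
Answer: 46/79 ≈ 0.58228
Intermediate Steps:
M(j) = -4 + 5*j (M(j) = -4 + j*5 = -4 + 5*j)
F(-46)/M(-15) = -46/(-4 + 5*(-15)) = -46/(-4 - 75) = -46/(-79) = -46*(-1/79) = 46/79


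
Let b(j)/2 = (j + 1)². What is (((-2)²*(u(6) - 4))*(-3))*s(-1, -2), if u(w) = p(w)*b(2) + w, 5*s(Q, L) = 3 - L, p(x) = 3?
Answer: -672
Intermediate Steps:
b(j) = 2*(1 + j)² (b(j) = 2*(j + 1)² = 2*(1 + j)²)
s(Q, L) = ⅗ - L/5 (s(Q, L) = (3 - L)/5 = ⅗ - L/5)
u(w) = 54 + w (u(w) = 3*(2*(1 + 2)²) + w = 3*(2*3²) + w = 3*(2*9) + w = 3*18 + w = 54 + w)
(((-2)²*(u(6) - 4))*(-3))*s(-1, -2) = (((-2)²*((54 + 6) - 4))*(-3))*(⅗ - ⅕*(-2)) = ((4*(60 - 4))*(-3))*(⅗ + ⅖) = ((4*56)*(-3))*1 = (224*(-3))*1 = -672*1 = -672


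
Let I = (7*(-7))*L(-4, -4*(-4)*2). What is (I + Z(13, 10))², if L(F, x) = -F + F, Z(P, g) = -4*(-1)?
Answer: 16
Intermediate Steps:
Z(P, g) = 4
L(F, x) = 0
I = 0 (I = (7*(-7))*0 = -49*0 = 0)
(I + Z(13, 10))² = (0 + 4)² = 4² = 16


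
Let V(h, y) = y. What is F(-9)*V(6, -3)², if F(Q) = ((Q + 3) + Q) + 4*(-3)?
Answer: -243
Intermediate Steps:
F(Q) = -9 + 2*Q (F(Q) = ((3 + Q) + Q) - 12 = (3 + 2*Q) - 12 = -9 + 2*Q)
F(-9)*V(6, -3)² = (-9 + 2*(-9))*(-3)² = (-9 - 18)*9 = -27*9 = -243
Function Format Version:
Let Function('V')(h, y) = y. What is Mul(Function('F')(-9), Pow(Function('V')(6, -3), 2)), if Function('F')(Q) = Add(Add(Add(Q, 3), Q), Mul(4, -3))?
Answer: -243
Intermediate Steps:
Function('F')(Q) = Add(-9, Mul(2, Q)) (Function('F')(Q) = Add(Add(Add(3, Q), Q), -12) = Add(Add(3, Mul(2, Q)), -12) = Add(-9, Mul(2, Q)))
Mul(Function('F')(-9), Pow(Function('V')(6, -3), 2)) = Mul(Add(-9, Mul(2, -9)), Pow(-3, 2)) = Mul(Add(-9, -18), 9) = Mul(-27, 9) = -243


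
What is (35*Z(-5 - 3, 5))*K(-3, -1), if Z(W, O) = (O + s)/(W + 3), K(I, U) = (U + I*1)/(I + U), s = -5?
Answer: 0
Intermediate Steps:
K(I, U) = 1 (K(I, U) = (U + I)/(I + U) = (I + U)/(I + U) = 1)
Z(W, O) = (-5 + O)/(3 + W) (Z(W, O) = (O - 5)/(W + 3) = (-5 + O)/(3 + W))
(35*Z(-5 - 3, 5))*K(-3, -1) = (35*((-5 + 5)/(3 + (-5 - 3))))*1 = (35*(0/(3 - 8)))*1 = (35*(0/(-5)))*1 = (35*(-⅕*0))*1 = (35*0)*1 = 0*1 = 0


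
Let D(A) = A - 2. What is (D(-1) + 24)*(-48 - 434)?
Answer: -10122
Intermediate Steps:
D(A) = -2 + A
(D(-1) + 24)*(-48 - 434) = ((-2 - 1) + 24)*(-48 - 434) = (-3 + 24)*(-482) = 21*(-482) = -10122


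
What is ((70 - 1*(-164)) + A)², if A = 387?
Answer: 385641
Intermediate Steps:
((70 - 1*(-164)) + A)² = ((70 - 1*(-164)) + 387)² = ((70 + 164) + 387)² = (234 + 387)² = 621² = 385641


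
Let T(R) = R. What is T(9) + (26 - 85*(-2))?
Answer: 205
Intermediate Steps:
T(9) + (26 - 85*(-2)) = 9 + (26 - 85*(-2)) = 9 + (26 + 170) = 9 + 196 = 205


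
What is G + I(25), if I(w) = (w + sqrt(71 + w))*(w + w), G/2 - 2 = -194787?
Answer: -388320 + 200*sqrt(6) ≈ -3.8783e+5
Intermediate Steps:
G = -389570 (G = 4 + 2*(-194787) = 4 - 389574 = -389570)
I(w) = 2*w*(w + sqrt(71 + w)) (I(w) = (w + sqrt(71 + w))*(2*w) = 2*w*(w + sqrt(71 + w)))
G + I(25) = -389570 + 2*25*(25 + sqrt(71 + 25)) = -389570 + 2*25*(25 + sqrt(96)) = -389570 + 2*25*(25 + 4*sqrt(6)) = -389570 + (1250 + 200*sqrt(6)) = -388320 + 200*sqrt(6)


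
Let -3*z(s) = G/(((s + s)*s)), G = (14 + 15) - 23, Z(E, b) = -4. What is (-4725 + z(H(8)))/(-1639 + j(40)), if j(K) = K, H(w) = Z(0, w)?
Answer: 75601/25584 ≈ 2.9550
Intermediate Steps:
H(w) = -4
G = 6 (G = 29 - 23 = 6)
z(s) = -1/s² (z(s) = -2/((s + s)*s) = -2/((2*s)*s) = -2/(2*s²) = -2*1/(2*s²) = -1/s²)
(-4725 + z(H(8)))/(-1639 + j(40)) = (-4725 - 1/(-4)²)/(-1639 + 40) = (-4725 - 1*1/16)/(-1599) = (-4725 - 1/16)*(-1/1599) = -75601/16*(-1/1599) = 75601/25584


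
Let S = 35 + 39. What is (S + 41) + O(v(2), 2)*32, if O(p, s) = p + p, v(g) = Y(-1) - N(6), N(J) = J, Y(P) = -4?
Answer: -525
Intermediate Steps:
S = 74
v(g) = -10 (v(g) = -4 - 1*6 = -4 - 6 = -10)
O(p, s) = 2*p
(S + 41) + O(v(2), 2)*32 = (74 + 41) + (2*(-10))*32 = 115 - 20*32 = 115 - 640 = -525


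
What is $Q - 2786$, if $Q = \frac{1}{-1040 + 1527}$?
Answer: $- \frac{1356781}{487} \approx -2786.0$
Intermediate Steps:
$Q = \frac{1}{487} \approx 0.0020534$
$Q - 2786 = \frac{1}{487} - 2786 = - \frac{1356781}{487}$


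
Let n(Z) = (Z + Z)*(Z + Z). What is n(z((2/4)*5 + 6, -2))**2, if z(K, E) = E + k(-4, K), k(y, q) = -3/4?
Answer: 14641/16 ≈ 915.06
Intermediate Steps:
k(y, q) = -3/4 (k(y, q) = -3*1/4 = -3/4)
z(K, E) = -3/4 + E (z(K, E) = E - 3/4 = -3/4 + E)
n(Z) = 4*Z**2 (n(Z) = (2*Z)*(2*Z) = 4*Z**2)
n(z((2/4)*5 + 6, -2))**2 = (4*(-3/4 - 2)**2)**2 = (4*(-11/4)**2)**2 = (4*(121/16))**2 = (121/4)**2 = 14641/16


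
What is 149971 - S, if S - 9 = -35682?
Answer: 185644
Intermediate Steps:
S = -35673 (S = 9 - 35682 = -35673)
149971 - S = 149971 - 1*(-35673) = 149971 + 35673 = 185644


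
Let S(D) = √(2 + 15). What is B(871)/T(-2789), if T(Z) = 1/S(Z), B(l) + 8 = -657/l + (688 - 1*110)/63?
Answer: 23063*√17/54873 ≈ 1.7329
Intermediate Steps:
S(D) = √17
B(l) = 74/63 - 657/l (B(l) = -8 + (-657/l + (688 - 1*110)/63) = -8 + (-657/l + (688 - 110)*(1/63)) = -8 + (-657/l + 578*(1/63)) = -8 + (-657/l + 578/63) = -8 + (578/63 - 657/l) = 74/63 - 657/l)
T(Z) = √17/17 (T(Z) = 1/(√17) = √17/17)
B(871)/T(-2789) = (74/63 - 657/871)/((√17/17)) = (74/63 - 657*1/871)*√17 = (74/63 - 657/871)*√17 = 23063*√17/54873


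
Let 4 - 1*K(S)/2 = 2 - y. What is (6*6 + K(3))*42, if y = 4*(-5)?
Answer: 0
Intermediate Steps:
y = -20
K(S) = -36 (K(S) = 8 - 2*(2 - 1*(-20)) = 8 - 2*(2 + 20) = 8 - 2*22 = 8 - 44 = -36)
(6*6 + K(3))*42 = (6*6 - 36)*42 = (36 - 36)*42 = 0*42 = 0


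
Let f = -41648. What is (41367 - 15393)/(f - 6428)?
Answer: -12987/24038 ≈ -0.54027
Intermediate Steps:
(41367 - 15393)/(f - 6428) = (41367 - 15393)/(-41648 - 6428) = 25974/(-48076) = 25974*(-1/48076) = -12987/24038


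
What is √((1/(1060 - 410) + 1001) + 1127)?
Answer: 3*√3995914/130 ≈ 46.130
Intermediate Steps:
√((1/(1060 - 410) + 1001) + 1127) = √((1/650 + 1001) + 1127) = √(650651/650 + 1127) = √(1383201/650) = 3*√3995914/130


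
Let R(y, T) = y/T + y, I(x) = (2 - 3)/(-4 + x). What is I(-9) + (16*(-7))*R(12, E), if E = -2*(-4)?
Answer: -19655/13 ≈ -1511.9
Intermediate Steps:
I(x) = -1/(-4 + x)
E = 8
R(y, T) = y + y/T (R(y, T) = y/T + y = y + y/T)
I(-9) + (16*(-7))*R(12, E) = -1/(-4 - 9) + (16*(-7))*(12 + 12/8) = -1/(-13) - 112*(12 + 12*(⅛)) = -1*(-1/13) - 112*(12 + 3/2) = 1/13 - 112*27/2 = 1/13 - 1512 = -19655/13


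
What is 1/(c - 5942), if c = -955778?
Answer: -1/961720 ≈ -1.0398e-6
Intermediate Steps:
1/(c - 5942) = 1/(-955778 - 5942) = 1/(-961720) = -1/961720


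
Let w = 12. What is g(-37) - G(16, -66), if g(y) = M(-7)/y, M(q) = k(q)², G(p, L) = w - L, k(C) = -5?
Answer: -2911/37 ≈ -78.676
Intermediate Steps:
G(p, L) = 12 - L
M(q) = 25 (M(q) = (-5)² = 25)
g(y) = 25/y
g(-37) - G(16, -66) = 25/(-37) - (12 - 1*(-66)) = 25*(-1/37) - (12 + 66) = -25/37 - 1*78 = -25/37 - 78 = -2911/37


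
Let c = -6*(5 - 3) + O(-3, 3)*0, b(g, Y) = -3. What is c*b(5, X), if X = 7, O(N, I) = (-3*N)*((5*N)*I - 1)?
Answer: 36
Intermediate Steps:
O(N, I) = -3*N*(-1 + 5*I*N) (O(N, I) = (-3*N)*(5*I*N - 1) = (-3*N)*(-1 + 5*I*N) = -3*N*(-1 + 5*I*N))
c = -12 (c = -6*(5 - 3) + (3*(-3)*(1 - 5*3*(-3)))*0 = -6*2 + (3*(-3)*(1 + 45))*0 = -12 + (3*(-3)*46)*0 = -12 - 414*0 = -12 + 0 = -12)
c*b(5, X) = -12*(-3) = 36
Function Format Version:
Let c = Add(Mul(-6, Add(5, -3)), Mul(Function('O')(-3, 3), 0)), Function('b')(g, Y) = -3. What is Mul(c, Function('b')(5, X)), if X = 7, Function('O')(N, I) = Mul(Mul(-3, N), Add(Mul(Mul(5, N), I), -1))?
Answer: 36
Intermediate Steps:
Function('O')(N, I) = Mul(-3, N, Add(-1, Mul(5, I, N))) (Function('O')(N, I) = Mul(Mul(-3, N), Add(Mul(5, I, N), -1)) = Mul(Mul(-3, N), Add(-1, Mul(5, I, N))) = Mul(-3, N, Add(-1, Mul(5, I, N))))
c = -12 (c = Add(Mul(-6, Add(5, -3)), Mul(Mul(3, -3, Add(1, Mul(-5, 3, -3))), 0)) = Add(Mul(-6, 2), Mul(Mul(3, -3, Add(1, 45)), 0)) = Add(-12, Mul(Mul(3, -3, 46), 0)) = Add(-12, Mul(-414, 0)) = Add(-12, 0) = -12)
Mul(c, Function('b')(5, X)) = Mul(-12, -3) = 36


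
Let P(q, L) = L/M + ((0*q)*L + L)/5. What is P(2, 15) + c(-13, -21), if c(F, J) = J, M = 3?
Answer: -13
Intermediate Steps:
P(q, L) = 8*L/15 (P(q, L) = L/3 + ((0*q)*L + L)/5 = L*(⅓) + (0*L + L)*(⅕) = L/3 + (0 + L)*(⅕) = L/3 + L*(⅕) = L/3 + L/5 = 8*L/15)
P(2, 15) + c(-13, -21) = (8/15)*15 - 21 = 8 - 21 = -13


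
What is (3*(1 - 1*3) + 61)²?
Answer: 3025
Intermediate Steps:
(3*(1 - 1*3) + 61)² = (3*(1 - 3) + 61)² = (3*(-2) + 61)² = (-6 + 61)² = 55² = 3025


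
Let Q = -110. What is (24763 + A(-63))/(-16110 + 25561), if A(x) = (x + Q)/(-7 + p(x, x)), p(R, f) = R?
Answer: 1733583/661570 ≈ 2.6204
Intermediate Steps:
A(x) = (-110 + x)/(-7 + x) (A(x) = (x - 110)/(-7 + x) = (-110 + x)/(-7 + x))
(24763 + A(-63))/(-16110 + 25561) = (24763 + (-110 - 63)/(-7 - 63))/(-16110 + 25561) = (24763 - 173/(-70))/9451 = (24763 - 1/70*(-173))*(1/9451) = (24763 + 173/70)*(1/9451) = (1733583/70)*(1/9451) = 1733583/661570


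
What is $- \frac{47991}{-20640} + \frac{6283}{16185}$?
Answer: $\frac{60427697}{22270560} \approx 2.7133$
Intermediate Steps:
$- \frac{47991}{-20640} + \frac{6283}{16185} = \left(-47991\right) \left(- \frac{1}{20640}\right) + 6283 \cdot \frac{1}{16185} = \frac{15997}{6880} + \frac{6283}{16185} = \frac{60427697}{22270560}$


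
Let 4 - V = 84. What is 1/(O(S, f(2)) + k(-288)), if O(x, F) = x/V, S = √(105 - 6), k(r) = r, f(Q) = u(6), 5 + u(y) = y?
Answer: -204800/58982389 + 80*√11/176947167 ≈ -0.0034707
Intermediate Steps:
u(y) = -5 + y
f(Q) = 1 (f(Q) = -5 + 6 = 1)
V = -80 (V = 4 - 1*84 = 4 - 84 = -80)
S = 3*√11 (S = √99 = 3*√11 ≈ 9.9499)
O(x, F) = -x/80 (O(x, F) = x/(-80) = x*(-1/80) = -x/80)
1/(O(S, f(2)) + k(-288)) = 1/(-3*√11/80 - 288) = 1/(-288 - 3*√11/80)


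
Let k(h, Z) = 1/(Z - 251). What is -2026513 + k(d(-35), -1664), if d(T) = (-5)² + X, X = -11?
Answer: -3880772396/1915 ≈ -2.0265e+6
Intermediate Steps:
d(T) = 14 (d(T) = (-5)² - 11 = 25 - 11 = 14)
k(h, Z) = 1/(-251 + Z)
-2026513 + k(d(-35), -1664) = -2026513 + 1/(-251 - 1664) = -2026513 + 1/(-1915) = -2026513 - 1/1915 = -3880772396/1915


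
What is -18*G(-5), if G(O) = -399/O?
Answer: -7182/5 ≈ -1436.4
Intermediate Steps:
-18*G(-5) = -(-7182)/(-5) = -(-7182)*(-1)/5 = -18*399/5 = -7182/5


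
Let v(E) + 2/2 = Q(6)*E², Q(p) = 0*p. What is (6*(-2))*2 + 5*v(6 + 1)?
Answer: -29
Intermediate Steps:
Q(p) = 0
v(E) = -1 (v(E) = -1 + 0*E² = -1 + 0 = -1)
(6*(-2))*2 + 5*v(6 + 1) = (6*(-2))*2 + 5*(-1) = -12*2 - 5 = -24 - 5 = -29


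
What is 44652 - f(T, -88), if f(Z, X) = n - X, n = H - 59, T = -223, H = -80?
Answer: 44703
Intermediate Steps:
n = -139 (n = -80 - 59 = -139)
f(Z, X) = -139 - X
44652 - f(T, -88) = 44652 - (-139 - 1*(-88)) = 44652 - (-139 + 88) = 44652 - 1*(-51) = 44652 + 51 = 44703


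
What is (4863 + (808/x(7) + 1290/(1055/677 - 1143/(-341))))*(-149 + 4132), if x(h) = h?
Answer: 39308524018/1883 ≈ 2.0875e+7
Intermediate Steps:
(4863 + (808/x(7) + 1290/(1055/677 - 1143/(-341))))*(-149 + 4132) = (4863 + (808/7 + 1290/(1055/677 - 1143/(-341))))*(-149 + 4132) = (4863 + (808*(1/7) + 1290/(1055*(1/677) - 1143*(-1/341))))*3983 = (4863 + (808/7 + 1290/(1055/677 + 1143/341)))*3983 = (4863 + (808/7 + 1290/(1133566/230857)))*3983 = (4863 + (808/7 + 1290*(230857/1133566)))*3983 = (4863 + (808/7 + 3462855/13181))*3983 = (4863 + 4984319/13181)*3983 = (69083522/13181)*3983 = 39308524018/1883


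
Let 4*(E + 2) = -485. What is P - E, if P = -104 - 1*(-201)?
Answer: 881/4 ≈ 220.25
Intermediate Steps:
P = 97 (P = -104 + 201 = 97)
E = -493/4 (E = -2 + (1/4)*(-485) = -2 - 485/4 = -493/4 ≈ -123.25)
P - E = 97 - 1*(-493/4) = 97 + 493/4 = 881/4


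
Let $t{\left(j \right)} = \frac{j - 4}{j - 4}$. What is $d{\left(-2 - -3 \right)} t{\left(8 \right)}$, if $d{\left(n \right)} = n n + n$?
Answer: $2$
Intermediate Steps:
$d{\left(n \right)} = n + n^{2}$ ($d{\left(n \right)} = n^{2} + n = n + n^{2}$)
$t{\left(j \right)} = 1$ ($t{\left(j \right)} = \frac{-4 + j}{-4 + j} = 1$)
$d{\left(-2 - -3 \right)} t{\left(8 \right)} = \left(-2 - -3\right) \left(1 - -1\right) 1 = \left(-2 + 3\right) \left(1 + \left(-2 + 3\right)\right) 1 = 1 \left(1 + 1\right) 1 = 1 \cdot 2 \cdot 1 = 2 \cdot 1 = 2$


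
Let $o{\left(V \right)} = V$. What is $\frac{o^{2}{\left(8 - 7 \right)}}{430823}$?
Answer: $\frac{1}{430823} \approx 2.3211 \cdot 10^{-6}$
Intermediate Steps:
$\frac{o^{2}{\left(8 - 7 \right)}}{430823} = \frac{\left(8 - 7\right)^{2}}{430823} = 1^{2} \cdot \frac{1}{430823} = 1 \cdot \frac{1}{430823} = \frac{1}{430823}$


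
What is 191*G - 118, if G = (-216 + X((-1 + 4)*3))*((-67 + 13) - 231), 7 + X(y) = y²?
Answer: 7729652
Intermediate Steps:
X(y) = -7 + y²
G = 40470 (G = (-216 + (-7 + ((-1 + 4)*3)²))*((-67 + 13) - 231) = (-216 + (-7 + (3*3)²))*(-54 - 231) = (-216 + (-7 + 9²))*(-285) = (-216 + (-7 + 81))*(-285) = (-216 + 74)*(-285) = -142*(-285) = 40470)
191*G - 118 = 191*40470 - 118 = 7729770 - 118 = 7729652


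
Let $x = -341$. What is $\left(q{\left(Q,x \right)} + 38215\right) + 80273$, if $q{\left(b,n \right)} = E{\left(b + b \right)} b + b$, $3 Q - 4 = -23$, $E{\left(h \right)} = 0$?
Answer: $\frac{355445}{3} \approx 1.1848 \cdot 10^{5}$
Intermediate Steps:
$Q = - \frac{19}{3}$ ($Q = \frac{4}{3} + \frac{1}{3} \left(-23\right) = \frac{4}{3} - \frac{23}{3} = - \frac{19}{3} \approx -6.3333$)
$q{\left(b,n \right)} = b$ ($q{\left(b,n \right)} = 0 b + b = 0 + b = b$)
$\left(q{\left(Q,x \right)} + 38215\right) + 80273 = \left(- \frac{19}{3} + 38215\right) + 80273 = \frac{114626}{3} + 80273 = \frac{355445}{3}$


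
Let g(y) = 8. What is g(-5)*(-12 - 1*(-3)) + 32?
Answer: -40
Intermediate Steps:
g(-5)*(-12 - 1*(-3)) + 32 = 8*(-12 - 1*(-3)) + 32 = 8*(-12 + 3) + 32 = 8*(-9) + 32 = -72 + 32 = -40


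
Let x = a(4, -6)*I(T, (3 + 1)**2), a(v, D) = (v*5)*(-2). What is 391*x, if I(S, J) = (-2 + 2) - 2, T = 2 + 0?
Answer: 31280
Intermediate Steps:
a(v, D) = -10*v (a(v, D) = (5*v)*(-2) = -10*v)
T = 2
I(S, J) = -2 (I(S, J) = 0 - 2 = -2)
x = 80 (x = -10*4*(-2) = -40*(-2) = 80)
391*x = 391*80 = 31280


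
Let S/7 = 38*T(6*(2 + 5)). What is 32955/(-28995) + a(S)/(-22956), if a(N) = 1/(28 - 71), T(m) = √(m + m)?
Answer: -2168674343/1908079764 ≈ -1.1366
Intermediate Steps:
T(m) = √2*√m (T(m) = √(2*m) = √2*√m)
S = 532*√21 (S = 7*(38*(√2*√(6*(2 + 5)))) = 7*(38*(√2*√(6*7))) = 7*(38*(√2*√42)) = 7*(38*(2*√21)) = 7*(76*√21) = 532*√21 ≈ 2437.9)
a(N) = -1/43 (a(N) = 1/(-43) = -1/43)
32955/(-28995) + a(S)/(-22956) = 32955/(-28995) - 1/43/(-22956) = 32955*(-1/28995) - 1/43*(-1/22956) = -2197/1933 + 1/987108 = -2168674343/1908079764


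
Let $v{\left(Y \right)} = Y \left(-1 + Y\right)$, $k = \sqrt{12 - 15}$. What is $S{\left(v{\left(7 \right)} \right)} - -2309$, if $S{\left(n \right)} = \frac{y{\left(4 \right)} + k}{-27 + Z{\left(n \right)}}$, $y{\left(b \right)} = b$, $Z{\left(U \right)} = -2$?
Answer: $\frac{66957}{29} - \frac{i \sqrt{3}}{29} \approx 2308.9 - 0.059726 i$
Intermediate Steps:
$k = i \sqrt{3}$ ($k = \sqrt{-3} = i \sqrt{3} \approx 1.732 i$)
$S{\left(n \right)} = - \frac{4}{29} - \frac{i \sqrt{3}}{29}$ ($S{\left(n \right)} = \frac{4 + i \sqrt{3}}{-27 - 2} = \frac{4 + i \sqrt{3}}{-29} = \left(4 + i \sqrt{3}\right) \left(- \frac{1}{29}\right) = - \frac{4}{29} - \frac{i \sqrt{3}}{29}$)
$S{\left(v{\left(7 \right)} \right)} - -2309 = \left(- \frac{4}{29} - \frac{i \sqrt{3}}{29}\right) - -2309 = \left(- \frac{4}{29} - \frac{i \sqrt{3}}{29}\right) + 2309 = \frac{66957}{29} - \frac{i \sqrt{3}}{29}$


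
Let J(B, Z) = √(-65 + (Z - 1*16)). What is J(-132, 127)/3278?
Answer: √46/3278 ≈ 0.0020690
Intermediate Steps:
J(B, Z) = √(-81 + Z) (J(B, Z) = √(-65 + (Z - 16)) = √(-65 + (-16 + Z)) = √(-81 + Z))
J(-132, 127)/3278 = √(-81 + 127)/3278 = √46*(1/3278) = √46/3278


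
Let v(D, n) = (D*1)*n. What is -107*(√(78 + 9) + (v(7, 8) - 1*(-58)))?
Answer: -12198 - 107*√87 ≈ -13196.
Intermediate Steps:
v(D, n) = D*n
-107*(√(78 + 9) + (v(7, 8) - 1*(-58))) = -107*(√(78 + 9) + (7*8 - 1*(-58))) = -107*(√87 + (56 + 58)) = -107*(√87 + 114) = -107*(114 + √87) = -12198 - 107*√87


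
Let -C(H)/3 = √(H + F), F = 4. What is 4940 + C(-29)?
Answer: 4940 - 15*I ≈ 4940.0 - 15.0*I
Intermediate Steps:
C(H) = -3*√(4 + H) (C(H) = -3*√(H + 4) = -3*√(4 + H))
4940 + C(-29) = 4940 - 3*√(4 - 29) = 4940 - 15*I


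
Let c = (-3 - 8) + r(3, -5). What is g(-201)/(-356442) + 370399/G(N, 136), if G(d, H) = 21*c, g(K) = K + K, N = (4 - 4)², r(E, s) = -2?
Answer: -22004275102/16218111 ≈ -1356.8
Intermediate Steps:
N = 0 (N = 0² = 0)
g(K) = 2*K
c = -13 (c = (-3 - 8) - 2 = -11 - 2 = -13)
G(d, H) = -273 (G(d, H) = 21*(-13) = -273)
g(-201)/(-356442) + 370399/G(N, 136) = (2*(-201))/(-356442) + 370399/(-273) = -402*(-1/356442) + 370399*(-1/273) = 67/59407 - 370399/273 = -22004275102/16218111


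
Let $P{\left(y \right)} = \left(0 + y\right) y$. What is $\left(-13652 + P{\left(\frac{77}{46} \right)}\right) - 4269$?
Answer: $- \frac{37914907}{2116} \approx -17918.0$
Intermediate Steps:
$P{\left(y \right)} = y^{2}$ ($P{\left(y \right)} = y y = y^{2}$)
$\left(-13652 + P{\left(\frac{77}{46} \right)}\right) - 4269 = \left(-13652 + \left(\frac{77}{46}\right)^{2}\right) - 4269 = \left(-13652 + \frac{5929}{2116}\right) - 4269 = - \frac{28881703}{2116} - 4269 = - \frac{37914907}{2116}$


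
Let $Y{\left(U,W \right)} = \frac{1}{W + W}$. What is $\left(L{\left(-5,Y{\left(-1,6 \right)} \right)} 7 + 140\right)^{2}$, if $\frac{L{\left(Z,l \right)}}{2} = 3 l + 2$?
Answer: $\frac{117649}{4} \approx 29412.0$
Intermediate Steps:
$Y{\left(U,W \right)} = \frac{1}{2 W}$
$L{\left(Z,l \right)} = 4 + 6 l$ ($L{\left(Z,l \right)} = 2 \left(3 l + 2\right) = 2 \left(2 + 3 l\right) = 4 + 6 l$)
$\left(L{\left(-5,Y{\left(-1,6 \right)} \right)} 7 + 140\right)^{2} = \left(\left(4 + 6 \frac{1}{2 \cdot 6}\right) 7 + 140\right)^{2} = \left(\left(4 + 6 \cdot \frac{1}{2} \cdot \frac{1}{6}\right) 7 + 140\right)^{2} = \left(\left(4 + 6 \cdot \frac{1}{12}\right) 7 + 140\right)^{2} = \left(\left(4 + \frac{1}{2}\right) 7 + 140\right)^{2} = \left(\frac{9}{2} \cdot 7 + 140\right)^{2} = \left(\frac{63}{2} + 140\right)^{2} = \left(\frac{343}{2}\right)^{2} = \frac{117649}{4}$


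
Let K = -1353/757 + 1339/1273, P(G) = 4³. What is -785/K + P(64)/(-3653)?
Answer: 2763353742161/2589049138 ≈ 1067.3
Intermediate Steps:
P(G) = 64
K = -708746/963661 (K = -1353*1/757 + 1339*(1/1273) = -1353/757 + 1339/1273 = -708746/963661 ≈ -0.73547)
-785/K + P(64)/(-3653) = -785/(-708746/963661) + 64/(-3653) = -785*(-963661/708746) + 64*(-1/3653) = 756473885/708746 - 64/3653 = 2763353742161/2589049138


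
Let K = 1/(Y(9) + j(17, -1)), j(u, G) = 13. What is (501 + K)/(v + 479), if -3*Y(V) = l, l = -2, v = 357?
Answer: 5136/8569 ≈ 0.59937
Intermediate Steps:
Y(V) = ⅔ (Y(V) = -⅓*(-2) = ⅔)
K = 3/41 (K = 1/(⅔ + 13) = 1/(41/3) = 3/41 ≈ 0.073171)
(501 + K)/(v + 479) = (501 + 3/41)/(357 + 479) = (20544/41)/836 = (20544/41)*(1/836) = 5136/8569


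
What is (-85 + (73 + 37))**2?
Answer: 625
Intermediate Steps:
(-85 + (73 + 37))**2 = (-85 + 110)**2 = 25**2 = 625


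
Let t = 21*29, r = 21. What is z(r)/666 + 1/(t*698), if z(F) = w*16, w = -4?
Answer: -4534097/47184102 ≈ -0.096094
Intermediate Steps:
t = 609
z(F) = -64 (z(F) = -4*16 = -64)
z(r)/666 + 1/(t*698) = -64/666 + 1/(609*698) = -64*1/666 + (1/609)*(1/698) = -32/333 + 1/425082 = -4534097/47184102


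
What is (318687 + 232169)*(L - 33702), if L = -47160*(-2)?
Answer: 33391789008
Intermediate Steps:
L = 94320
(318687 + 232169)*(L - 33702) = (318687 + 232169)*(94320 - 33702) = 550856*60618 = 33391789008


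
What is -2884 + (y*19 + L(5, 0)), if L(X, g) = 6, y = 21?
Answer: -2479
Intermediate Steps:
-2884 + (y*19 + L(5, 0)) = -2884 + (21*19 + 6) = -2884 + (399 + 6) = -2884 + 405 = -2479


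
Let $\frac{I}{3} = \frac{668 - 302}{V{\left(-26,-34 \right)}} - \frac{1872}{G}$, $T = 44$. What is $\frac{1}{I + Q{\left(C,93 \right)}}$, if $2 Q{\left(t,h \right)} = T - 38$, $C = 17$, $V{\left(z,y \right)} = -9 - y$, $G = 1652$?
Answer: $\frac{10325}{449349} \approx 0.022978$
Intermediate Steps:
$Q{\left(t,h \right)} = 3$ ($Q{\left(t,h \right)} = \frac{44 - 38}{2} = \frac{1}{2} \cdot 6 = 3$)
$I = \frac{418374}{10325}$ ($I = 3 \left(\frac{668 - 302}{-9 - -34} - \frac{1872}{1652}\right) = 3 \left(\frac{668 - 302}{-9 + 34} - \frac{468}{413}\right) = 3 \left(\frac{366}{25} - \frac{468}{413}\right) = 3 \cdot \frac{139458}{10325} = \frac{418374}{10325} \approx 40.521$)
$\frac{1}{I + Q{\left(C,93 \right)}} = \frac{1}{\frac{418374}{10325} + 3} = \frac{1}{\frac{449349}{10325}} = \frac{10325}{449349}$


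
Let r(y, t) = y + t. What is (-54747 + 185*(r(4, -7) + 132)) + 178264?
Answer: 147382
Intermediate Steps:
r(y, t) = t + y
(-54747 + 185*(r(4, -7) + 132)) + 178264 = (-54747 + 185*((-7 + 4) + 132)) + 178264 = (-54747 + 185*(-3 + 132)) + 178264 = (-54747 + 185*129) + 178264 = (-54747 + 23865) + 178264 = -30882 + 178264 = 147382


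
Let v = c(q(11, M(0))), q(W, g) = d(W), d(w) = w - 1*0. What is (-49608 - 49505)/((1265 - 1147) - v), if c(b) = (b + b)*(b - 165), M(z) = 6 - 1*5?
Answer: -99113/3506 ≈ -28.270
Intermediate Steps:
M(z) = 1 (M(z) = 6 - 5 = 1)
d(w) = w (d(w) = w + 0 = w)
q(W, g) = W
c(b) = 2*b*(-165 + b) (c(b) = (2*b)*(-165 + b) = 2*b*(-165 + b))
v = -3388 (v = 2*11*(-165 + 11) = 2*11*(-154) = -3388)
(-49608 - 49505)/((1265 - 1147) - v) = (-49608 - 49505)/((1265 - 1147) - 1*(-3388)) = -99113/(118 + 3388) = -99113/3506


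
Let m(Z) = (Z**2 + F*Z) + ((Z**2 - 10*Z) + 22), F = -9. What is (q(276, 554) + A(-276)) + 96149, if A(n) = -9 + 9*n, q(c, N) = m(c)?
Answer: 240786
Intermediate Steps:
m(Z) = 22 - 19*Z + 2*Z**2 (m(Z) = (Z**2 - 9*Z) + ((Z**2 - 10*Z) + 22) = (Z**2 - 9*Z) + (22 + Z**2 - 10*Z) = 22 - 19*Z + 2*Z**2)
q(c, N) = 22 - 19*c + 2*c**2
(q(276, 554) + A(-276)) + 96149 = ((22 - 19*276 + 2*276**2) + (-9 + 9*(-276))) + 96149 = ((22 - 5244 + 2*76176) + (-9 - 2484)) + 96149 = ((22 - 5244 + 152352) - 2493) + 96149 = (147130 - 2493) + 96149 = 144637 + 96149 = 240786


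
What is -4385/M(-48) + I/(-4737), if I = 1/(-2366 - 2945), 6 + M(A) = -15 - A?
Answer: -36772912556/226423863 ≈ -162.41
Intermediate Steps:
M(A) = -21 - A (M(A) = -6 + (-15 - A) = -21 - A)
I = -1/5311 (I = 1/(-5311) = -1/5311 ≈ -0.00018829)
-4385/M(-48) + I/(-4737) = -4385/(-21 - 1*(-48)) - 1/5311/(-4737) = -4385/(-21 + 48) - 1/5311*(-1/4737) = -4385/27 + 1/25158207 = -36772912556/226423863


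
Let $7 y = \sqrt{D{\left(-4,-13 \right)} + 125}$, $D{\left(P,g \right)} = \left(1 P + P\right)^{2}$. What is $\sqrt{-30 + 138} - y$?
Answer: $6 \sqrt{3} - \frac{3 \sqrt{21}}{7} \approx 8.4283$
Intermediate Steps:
$D{\left(P,g \right)} = 4 P^{2}$ ($D{\left(P,g \right)} = \left(P + P\right)^{2} = \left(2 P\right)^{2} = 4 P^{2}$)
$y = \frac{3 \sqrt{21}}{7}$ ($y = \frac{\sqrt{4 \left(-4\right)^{2} + 125}}{7} = \frac{\sqrt{4 \cdot 16 + 125}}{7} = \frac{\sqrt{64 + 125}}{7} = \frac{\sqrt{189}}{7} = \frac{3 \sqrt{21}}{7} \approx 1.964$)
$\sqrt{-30 + 138} - y = \sqrt{-30 + 138} - \frac{3 \sqrt{21}}{7} = \sqrt{108} - \frac{3 \sqrt{21}}{7} = 6 \sqrt{3} - \frac{3 \sqrt{21}}{7}$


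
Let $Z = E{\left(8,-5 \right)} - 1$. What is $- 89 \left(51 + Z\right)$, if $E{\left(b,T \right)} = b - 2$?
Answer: $-4984$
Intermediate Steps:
$E{\left(b,T \right)} = -2 + b$ ($E{\left(b,T \right)} = b - 2 = -2 + b$)
$Z = 5$ ($Z = \left(-2 + 8\right) - 1 = 6 - 1 = 5$)
$- 89 \left(51 + Z\right) = - 89 \left(51 + 5\right) = \left(-89\right) 56 = -4984$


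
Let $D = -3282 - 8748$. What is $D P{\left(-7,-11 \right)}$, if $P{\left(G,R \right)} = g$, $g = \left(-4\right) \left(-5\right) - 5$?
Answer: $-180450$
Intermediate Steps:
$g = 15$ ($g = 20 - 5 = 15$)
$P{\left(G,R \right)} = 15$
$D = -12030$ ($D = -3282 - 8748 = -12030$)
$D P{\left(-7,-11 \right)} = \left(-12030\right) 15 = -180450$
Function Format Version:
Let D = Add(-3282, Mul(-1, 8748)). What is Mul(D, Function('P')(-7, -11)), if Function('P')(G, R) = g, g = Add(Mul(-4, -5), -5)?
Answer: -180450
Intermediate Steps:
g = 15 (g = Add(20, -5) = 15)
Function('P')(G, R) = 15
D = -12030 (D = Add(-3282, -8748) = -12030)
Mul(D, Function('P')(-7, -11)) = Mul(-12030, 15) = -180450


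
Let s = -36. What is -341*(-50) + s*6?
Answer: 16834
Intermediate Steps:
-341*(-50) + s*6 = -341*(-50) - 36*6 = 17050 - 216 = 16834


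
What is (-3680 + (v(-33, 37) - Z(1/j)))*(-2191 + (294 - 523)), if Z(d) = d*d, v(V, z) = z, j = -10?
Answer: 44080421/5 ≈ 8.8161e+6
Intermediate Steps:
Z(d) = d²
(-3680 + (v(-33, 37) - Z(1/j)))*(-2191 + (294 - 523)) = (-3680 + (37 - (1/(-10))²))*(-2191 + (294 - 523)) = (-3680 + (37 - (-⅒)²))*(-2191 - 229) = (-3680 + (37 - 1*1/100))*(-2420) = (-3680 + (37 - 1/100))*(-2420) = (-3680 + 3699/100)*(-2420) = -364301/100*(-2420) = 44080421/5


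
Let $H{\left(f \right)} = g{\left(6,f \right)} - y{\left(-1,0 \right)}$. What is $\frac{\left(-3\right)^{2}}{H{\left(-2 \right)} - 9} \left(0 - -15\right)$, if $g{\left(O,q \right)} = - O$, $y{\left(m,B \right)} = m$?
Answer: $- \frac{135}{14} \approx -9.6429$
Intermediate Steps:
$H{\left(f \right)} = -5$ ($H{\left(f \right)} = \left(-1\right) 6 - -1 = -6 + 1 = -5$)
$\frac{\left(-3\right)^{2}}{H{\left(-2 \right)} - 9} \left(0 - -15\right) = \frac{\left(-3\right)^{2}}{-5 - 9} \left(0 - -15\right) = \frac{9}{-14} \left(0 + 15\right) = 9 \left(- \frac{1}{14}\right) 15 = \left(- \frac{9}{14}\right) 15 = - \frac{135}{14}$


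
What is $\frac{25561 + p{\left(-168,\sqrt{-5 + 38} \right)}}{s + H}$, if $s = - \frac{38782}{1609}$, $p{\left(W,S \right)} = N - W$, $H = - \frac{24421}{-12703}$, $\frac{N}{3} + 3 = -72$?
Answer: $- \frac{521279495008}{453354357} \approx -1149.8$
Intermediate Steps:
$N = -225$ ($N = -9 + 3 \left(-72\right) = -9 - 216 = -225$)
$H = \frac{24421}{12703}$ ($H = \left(-24421\right) \left(- \frac{1}{12703}\right) = \frac{24421}{12703} \approx 1.9225$)
$p{\left(W,S \right)} = -225 - W$
$s = - \frac{38782}{1609}$ ($s = \left(-38782\right) \frac{1}{1609} = - \frac{38782}{1609} \approx -24.103$)
$\frac{25561 + p{\left(-168,\sqrt{-5 + 38} \right)}}{s + H} = \frac{25561 - 57}{- \frac{38782}{1609} + \frac{24421}{12703}} = \frac{25561 + \left(-225 + 168\right)}{- \frac{453354357}{20439127}} = \left(25561 - 57\right) \left(- \frac{20439127}{453354357}\right) = 25504 \left(- \frac{20439127}{453354357}\right) = - \frac{521279495008}{453354357}$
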